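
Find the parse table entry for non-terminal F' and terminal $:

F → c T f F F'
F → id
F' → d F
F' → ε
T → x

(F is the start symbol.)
To find M[F', $], we find productions for F' where $ is in the predict set (PREDICT(N → α) = (FIRST(α) \ {ε}) ∪ (FOLLOW(N) if α ⇒* ε)).

Relevant sets:
  FOLLOW(F') = { $, 'd' }

F' → d F: PREDICT = { 'd' }
F' → ε: PREDICT = { $, 'd' }
  $ is in predict set, so this production goes in M[F', $]

M[F', $] = F' → ε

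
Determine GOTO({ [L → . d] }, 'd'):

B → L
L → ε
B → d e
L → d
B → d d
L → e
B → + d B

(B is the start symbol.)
{ [L → d .] }

GOTO(I, 'd') = CLOSURE({ [A → αX.β] : [A → α.Xβ] ∈ I, X = 'd' })

Items with dot before 'd', with the dot advanced:
  [L → . d] → [L → d .]
Closure adds nothing (no advanced item has the dot before a non-terminal).

GOTO = { [L → d .] }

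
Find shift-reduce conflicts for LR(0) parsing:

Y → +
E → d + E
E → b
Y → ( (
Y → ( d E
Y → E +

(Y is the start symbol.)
A shift-reduce conflict occurs when an LR(0) state has both:
  - a complete (reduce) item [A → α .] (dot at the end), and
  - a shift item [B → β . c γ] (dot before a terminal).

Augment with Y' → Y and build the canonical LR(0) collection (I0 = CLOSURE({[Y' → . Y]}), then GOTO on every symbol after a dot until no new states appear). It has 13 states:
  I0: { [E → . b], [E → . d + E], [Y → . ( (], [Y → . ( d E], [Y → . +], [Y → . E +], [Y' → . Y] }  — shift
  I1: { [Y → ( . (], [Y → ( . d E] }  — shift
  I2: { [Y → + .] }  — reduce
  I3: { [Y → E . +] }  — shift
  I4: { [Y' → Y .] }  — accept
  I5: { [E → b .] }  — reduce
  I6: { [E → d . + E] }  — shift
  I7: { [E → . b], [E → . d + E], [E → d + . E] }  — shift
  I8: { [E → d + E .] }  — reduce
  I9: { [Y → E + .] }  — reduce
  I10: { [Y → ( ( .] }  — reduce
  I11: { [E → . b], [E → . d + E], [Y → ( d . E] }  — shift
  I12: { [Y → ( d E .] }  — reduce

No state contains both a complete item and a shift item.

Answer: No shift-reduce conflicts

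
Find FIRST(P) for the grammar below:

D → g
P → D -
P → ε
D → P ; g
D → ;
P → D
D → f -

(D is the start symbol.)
To compute FIRST(P), examine every production with P on the left-hand side, reading each right-hand side left to right until a non-nullable symbol is reached.

FIRST sets of the other non-terminals involved (by the same procedure, iterated to a fixed point):
  FIRST(D) = { ';', 'f', 'g' }

From P → D -:
  - D is a non-terminal: add FIRST(D) \ {ε} = { ';', 'f', 'g' }
    D is not nullable, so stop
From P → ε:
  - ε-production, so ε ∈ FIRST(P)
From P → D:
  - D is a non-terminal: add FIRST(D) \ {ε} = { ';', 'f', 'g' }
    D is not nullable, so stop

Collecting: FIRST(P) = { ';', 'f', 'g', ε }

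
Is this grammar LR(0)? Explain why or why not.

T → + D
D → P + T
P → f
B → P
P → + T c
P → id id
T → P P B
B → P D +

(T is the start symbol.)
Augment with T' → T and build the canonical LR(0) collection (I0 = CLOSURE({[T' → . T]}), then GOTO on every symbol after a dot until no new states appear). It has 22 states:
  I0: { [P → . + T c], [P → . f], [P → . id id], [T → . + D], [T → . P P B], [T' → . T] }  — shift
  I1: { [D → . P + T], [P → + . T c], [P → . + T c], [P → . f], [P → . id id], [T → + . D], [T → . + D], [T → . P P B] }  — shift
  I2: { [P → . + T c], [P → . f], [P → . id id], [T → P . P B] }  — shift
  I3: { [T' → T .] }  — accept
  I4: { [P → f .] }  — reduce
  I5: { [P → id . id] }  — shift
  I6: { [P → id id .] }  — reduce
  I7: { [P → + . T c], [P → . + T c], [P → . f], [P → . id id], [T → . + D], [T → . P P B] }  — shift
  I8: { [B → . P D +], [B → . P], [P → . + T c], [P → . f], [P → . id id], [T → P P . B] }  — shift
  I9: { [T → P P B .] }  — reduce
  I10: { [B → P . D +], [B → P .], [D → . P + T], [P → . + T c], [P → . f], [P → . id id] }  — shift, reduce
  I11: { [B → P D . +] }  — shift
  I12: { [D → P . + T] }  — shift
  I13: { [D → P + . T], [P → . + T c], [P → . f], [P → . id id], [T → . + D], [T → . P P B] }  — shift
  I14: { [D → P + T .] }  — reduce
  I15: { [B → P D + .] }  — reduce
  I16: { [P → + T . c] }  — shift
  I17: { [P → + T c .] }  — reduce
  I18: { [T → + D .] }  — reduce
  I19: { [D → P . + T], [P → . + T c], [P → . f], [P → . id id], [T → P . P B] }  — shift
  I20: { [D → P + . T], [P → + . T c], [P → . + T c], [P → . f], [P → . id id], [T → . + D], [T → . P P B] }  — shift
  I21: { [D → P + T .], [P → + T . c] }  — shift, reduce

Conflict in state I10:
  Shift-reduce conflict between [B → P .] and [P → . + T c]
So the grammar is NOT LR(0).

Answer: No. Shift-reduce conflict between [B → P .] and [P → . + T c]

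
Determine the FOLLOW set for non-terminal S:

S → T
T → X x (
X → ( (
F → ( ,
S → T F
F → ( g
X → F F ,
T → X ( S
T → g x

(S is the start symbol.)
S is the start symbol, so $ ∈ FOLLOW(S).
In T → X ( S: S is at the end, add FOLLOW(T)

The FOLLOW sets referred to above (computed the same way, to a fixed point):
  FOLLOW(T) = { $, '(' }

Taking the union: FOLLOW(S) = { $, '(' }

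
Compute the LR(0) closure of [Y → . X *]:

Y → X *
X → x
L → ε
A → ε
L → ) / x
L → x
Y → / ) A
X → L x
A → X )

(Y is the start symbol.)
{ [L → . ) / x], [L → . x], [L → .], [X → . L x], [X → . x], [Y → . X *] }

To compute CLOSURE, for each item [A → α.Bβ] where B is a non-terminal, add [B → .γ] for all productions B → γ; repeat for the newly added items until nothing changes.

Start with: [Y → . X *]
  [Y → . X *] has the dot before X: add [X → . x], [X → . L x]
  [X → . L x] has the dot before L: add [L → .], [L → . ) / x], [L → . x]
No further items can be added.

CLOSURE = { [L → . ) / x], [L → . x], [L → .], [X → . L x], [X → . x], [Y → . X *] }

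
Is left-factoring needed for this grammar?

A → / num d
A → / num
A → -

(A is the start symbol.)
Yes, A has productions with common prefix '/ num'

Left-factoring is needed when two productions for the same non-terminal
share a common prefix on the right-hand side.

Productions for A:
  A → / num d
  A → / num
  A → -

Found common prefix '/ num' in productions for A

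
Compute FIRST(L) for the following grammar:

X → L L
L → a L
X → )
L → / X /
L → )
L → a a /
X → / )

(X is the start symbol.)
To compute FIRST(L), examine every production with L on the left-hand side, reading each right-hand side left to right until a non-nullable symbol is reached.

From L → a L:
  - a is a terminal: add 'a' and stop
From L → / X /:
  - '/' is a terminal: add '/' and stop
From L → ):
  - ')' is a terminal: add ')' and stop
From L → a a /:
  - a is a terminal: add 'a' and stop

Collecting: FIRST(L) = { ')', '/', 'a' }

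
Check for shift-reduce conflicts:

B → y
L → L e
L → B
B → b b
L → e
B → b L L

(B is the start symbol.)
Yes — I6: [B → b b .] vs [B → . b L L]; I8: [B → b L L .] vs [L → L . e]

Augment with B' → B and build the canonical LR(0) collection (I0 = CLOSURE({[B' → . B]}), then GOTO on every symbol after a dot until no new states appear). It has 11 states:
  I0: { [B → . b L L], [B → . b b], [B → . y], [B' → . B] }  — shift
  I1: { [B' → B .] }  — accept
  I2: { [B → . b L L], [B → . b b], [B → . y], [B → b . L L], [B → b . b], [L → . B], [L → . L e], [L → . e] }  — shift
  I3: { [B → y .] }  — reduce
  I4: { [L → B .] }  — reduce
  I5: { [B → . b L L], [B → . b b], [B → . y], [B → b L . L], [L → . B], [L → . L e], [L → . e], [L → L . e] }  — shift
  I6: { [B → . b L L], [B → . b b], [B → . y], [B → b . L L], [B → b . b], [B → b b .], [L → . B], [L → . L e], [L → . e] }  — shift, reduce
  I7: { [L → e .] }  — reduce
  I8: { [B → b L L .], [L → L . e] }  — shift, reduce
  I9: { [L → L e .], [L → e .] }  — 2 reduces
  I10: { [L → L e .] }  — reduce

I6 contains reduce item [B → b b .] and shift items [B → . b L L], [B → . b b], [B → b . b], [B → . y], [L → . e] — shift-reduce conflict.
I8 contains reduce item [B → b L L .] and shift item [L → L . e] — shift-reduce conflict.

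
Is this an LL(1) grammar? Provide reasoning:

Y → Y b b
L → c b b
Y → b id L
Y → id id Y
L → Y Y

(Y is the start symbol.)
No. Predict set conflict for Y: { 'b' }

A grammar is LL(1) if for each non-terminal N with multiple productions, the predict sets of those productions are pairwise disjoint, where PREDICT(N → α) = (FIRST(α) \ {ε}) ∪ (FOLLOW(N) if α ⇒* ε).

Relevant sets:
  FIRST(Y) = { 'b', 'id' }

For Y:
  PREDICT(Y → Y b b) = { 'b', 'id' }
  PREDICT(Y → b id L) = { 'b' }
  PREDICT(Y → id id Y) = { 'id' }
For L:
  PREDICT(L → c b b) = { 'c' }
  PREDICT(L → Y Y) = { 'b', 'id' }

Conflict found: Predict set conflict for Y: { 'b' }
The grammar is NOT LL(1).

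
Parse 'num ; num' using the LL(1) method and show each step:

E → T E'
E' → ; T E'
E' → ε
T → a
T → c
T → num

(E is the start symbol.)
LL(1) parsing maintains a stack (initially the start symbol over $) and the input. At each step: if the stack top is a terminal, match it against the current input token; if it is a non-terminal N, replace it with the RHS of M[N, lookahead] (the unique production whose predict set contains the lookahead).

Stack is shown with the top on the left.

Stack     Input        Action
-----------------------------
E $       num ; num $  output E → T E'
T E' $    num ; num $  output T → num
num E' $  num ; num $  match 'num'
E' $      ; num $      output E' → ; T E'
; T E' $  ; num $      match ';'
T E' $    num $        output T → num
num E' $  num $        match 'num'
E' $      $            output E' → ε
$         $            accept

The string is accepted.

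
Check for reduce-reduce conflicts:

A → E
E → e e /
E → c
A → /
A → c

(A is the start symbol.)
Yes — I4: [A → c .] vs [E → c .]

A reduce-reduce conflict occurs when an LR(0) state has two complete items [A → α .] and [B → β .] — both call for a reduction, and with no lookahead the parser cannot choose between them.

Augment with A' → A and build the canonical LR(0) collection (I0 = CLOSURE({[A' → . A]}), then GOTO on every symbol after a dot until no new states appear). It has 8 states:
  I0: { [A → . /], [A → . E], [A → . c], [A' → . A], [E → . c], [E → . e e /] }  — shift
  I1: { [A → / .] }  — reduce
  I2: { [A' → A .] }  — accept
  I3: { [A → E .] }  — reduce
  I4: { [A → c .], [E → c .] }  — 2 reduces
  I5: { [E → e . e /] }  — shift
  I6: { [E → e e . /] }  — shift
  I7: { [E → e e / .] }  — reduce

I4 contains complete items [A → c .], [E → c .] — reduce-reduce conflict.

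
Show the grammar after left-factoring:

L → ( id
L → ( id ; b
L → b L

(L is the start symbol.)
L → ( id L'
L' → ε
L' → ; b
L → b L

Left-factoring transforms A → αβ₁ | αβ₂ into A → αA' and A' → β₁ | β₂
(α is the longest common prefix among the alternatives). Repeat until
no nonterminal has two alternatives with a common prefix.

Round 1: L has alternatives sharing prefix '( id'. Introduce L': L → ( id L'
  Add: L' → ε
  Add: L' → ; b

No remaining common prefixes — done.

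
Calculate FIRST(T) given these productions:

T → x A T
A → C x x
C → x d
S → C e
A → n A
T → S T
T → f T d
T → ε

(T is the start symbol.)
{ 'f', 'x', ε }

To compute FIRST(T), examine every production with T on the left-hand side, reading each right-hand side left to right until a non-nullable symbol is reached.

FIRST sets of the other non-terminals involved (by the same procedure, iterated to a fixed point):
  FIRST(S) = { 'x' }

From T → x A T:
  - x is a terminal: add 'x' and stop
From T → S T:
  - S is a non-terminal: add FIRST(S) \ {ε} = { 'x' }
    S is not nullable, so stop
From T → f T d:
  - f is a terminal: add 'f' and stop
From T → ε:
  - ε-production, so ε ∈ FIRST(T)

Collecting: FIRST(T) = { 'f', 'x', ε }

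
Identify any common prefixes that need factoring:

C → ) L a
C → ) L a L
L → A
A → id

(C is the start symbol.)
Yes, C has productions with common prefix ') L a'

Left-factoring is needed when two productions for the same non-terminal
share a common prefix on the right-hand side.

Productions for C:
  C → ) L a
  C → ) L a L

Found common prefix ') L a' in productions for C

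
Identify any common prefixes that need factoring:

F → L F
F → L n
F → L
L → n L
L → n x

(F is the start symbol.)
Left-factoring is needed when two productions for the same non-terminal
share a common prefix on the right-hand side.

Productions for F:
  F → L F
  F → L n
  F → L
Productions for L:
  L → n L
  L → n x

Found common prefix 'L' in productions for F
Found common prefix 'n' in productions for L

Answer: Yes, F has productions with common prefix 'L'; L has productions with common prefix 'n'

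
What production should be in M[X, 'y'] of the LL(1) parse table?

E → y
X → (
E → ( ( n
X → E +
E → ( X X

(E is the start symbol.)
To find M[X, 'y'], we find productions for X where 'y' is in the predict set (PREDICT(N → α) = (FIRST(α) \ {ε}) ∪ (FOLLOW(N) if α ⇒* ε)).

Relevant sets:
  FIRST(E) = { '(', 'y' }

X → (: PREDICT = { '(' }
X → E +: PREDICT = { '(', 'y' }
  'y' is in predict set, so this production goes in M[X, 'y']

M[X, 'y'] = X → E +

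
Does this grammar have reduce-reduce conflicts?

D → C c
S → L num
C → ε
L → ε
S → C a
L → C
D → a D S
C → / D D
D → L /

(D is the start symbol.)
Yes — I0: [C → .] vs [L → .]; I1: [C → .] vs [L → .]; I5: [C → .] vs [L → .]; I6: [C → .] vs [L → .]; I14: [C → .] vs [L → .]

A reduce-reduce conflict occurs when an LR(0) state has two complete items [A → α .] and [B → β .] — both call for a reduction, and with no lookahead the parser cannot choose between them.

Augment with D' → D and build the canonical LR(0) collection (I0 = CLOSURE({[D' → . D]}), then GOTO on every symbol after a dot until no new states appear). It has 16 states:
  I0: { [C → . / D D], [C → .], [D → . C c], [D → . L /], [D → . a D S], [D' → . D], [L → . C], [L → .] }  — shift, 2 reduces
  I1: { [C → . / D D], [C → .], [C → / . D D], [D → . C c], [D → . L /], [D → . a D S], [L → . C], [L → .] }  — shift, 2 reduces
  I2: { [D → C . c], [L → C .] }  — shift, reduce
  I3: { [D' → D .] }  — accept
  I4: { [D → L . /] }  — shift
  I5: { [C → . / D D], [C → .], [D → . C c], [D → . L /], [D → . a D S], [D → a . D S], [L → . C], [L → .] }  — shift, 2 reduces
  I6: { [C → . / D D], [C → .], [D → a D . S], [L → . C], [L → .], [S → . C a], [S → . L num] }  — shift, 2 reduces
  I7: { [L → C .], [S → C . a] }  — shift, reduce
  I8: { [S → L . num] }  — shift
  I9: { [D → a D S .] }  — reduce
  I10: { [S → L num .] }  — reduce
  I11: { [S → C a .] }  — reduce
  I12: { [D → L / .] }  — reduce
  I13: { [D → C c .] }  — reduce
  I14: { [C → . / D D], [C → .], [C → / D . D], [D → . C c], [D → . L /], [D → . a D S], [L → . C], [L → .] }  — shift, 2 reduces
  I15: { [C → / D D .] }  — reduce

I0 contains complete items [C → .], [L → .] — reduce-reduce conflict.
I1 contains complete items [C → .], [L → .] — reduce-reduce conflict.
I5 contains complete items [C → .], [L → .] — reduce-reduce conflict.
I6 contains complete items [C → .], [L → .] — reduce-reduce conflict.
I14 contains complete items [C → .], [L → .] — reduce-reduce conflict.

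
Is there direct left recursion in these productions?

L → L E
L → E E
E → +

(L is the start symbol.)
Yes, L is left-recursive

Direct left recursion occurs when N → N α for some non-terminal N (the right-hand side begins with the left-hand side itself).

L → L E: LEFT RECURSIVE (starts with L)
L → E E: starts with E
E → +: starts with '+'

The grammar has direct left recursion on: L.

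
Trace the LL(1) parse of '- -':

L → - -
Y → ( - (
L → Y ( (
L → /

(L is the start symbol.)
LL(1) parsing maintains a stack (initially the start symbol over $) and the input. At each step: if the stack top is a terminal, match it against the current input token; if it is a non-terminal N, replace it with the RHS of M[N, lookahead] (the unique production whose predict set contains the lookahead).

Stack is shown with the top on the left.

Stack  Input  Action
--------------------
L $    - - $  output L → - -
- - $  - - $  match '-'
- $    - $    match '-'
$      $      accept

The string is accepted.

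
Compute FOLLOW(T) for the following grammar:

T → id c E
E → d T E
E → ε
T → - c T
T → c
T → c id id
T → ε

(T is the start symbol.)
{ $, 'd' }

To compute FOLLOW(T), find every occurrence of T on a right-hand side N → α T β: add FIRST(β) \ {ε}, and if β is empty or nullable also add FOLLOW(N). Iterate to a fixed point.

T is the start symbol, so $ ∈ FOLLOW(T).
In E → d T E: T is followed by E, add FIRST(E) \ {ε} = { 'd' }
  E is nullable, so also add FOLLOW(E)
In T → - c T: T is at the end; this adds FOLLOW(T) to itself — nothing new

The FOLLOW sets referred to above (computed the same way, to a fixed point):
  FOLLOW(E) = { $, 'd' }

Taking the union: FOLLOW(T) = { $, 'd' }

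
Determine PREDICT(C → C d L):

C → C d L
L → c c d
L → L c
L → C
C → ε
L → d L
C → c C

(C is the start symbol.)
PREDICT(C → C d L) = (FIRST(RHS) \ {ε}) ∪ (FOLLOW(C) if ε ∈ FIRST(RHS), i.e. RHS ⇒* ε)
FIRST(C) = { 'c', 'd', ε }
FIRST(C d L) = { 'c', 'd' }
ε ∉ FIRST(C d L), so FOLLOW(C) is not added.
PREDICT(C → C d L) = { 'c', 'd' }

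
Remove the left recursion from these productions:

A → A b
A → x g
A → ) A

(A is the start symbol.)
A is directly left-recursive. The standard transformation for
  A → A α₁ | ... | A α_m | β₁ | ... | β_n
is
  A  → β₁ A' | ... | β_n A'
  A' → α₁ A' | ... | α_m A' | ε

A → x g becomes A → x g A'
A → ) A becomes A → ) A A'
A → A b becomes A' → b A'
Add A' → ε

Resulting grammar:
A → x g A'
A → ) A A'
A' → b A'
A' → ε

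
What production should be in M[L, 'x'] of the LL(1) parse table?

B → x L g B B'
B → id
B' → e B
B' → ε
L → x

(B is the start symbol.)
L → x

To find M[L, 'x'], we find productions for L where 'x' is in the predict set (PREDICT(N → α) = (FIRST(α) \ {ε}) ∪ (FOLLOW(N) if α ⇒* ε)).

L → x: PREDICT = { 'x' }
  'x' is in predict set, so this production goes in M[L, 'x']

M[L, 'x'] = L → x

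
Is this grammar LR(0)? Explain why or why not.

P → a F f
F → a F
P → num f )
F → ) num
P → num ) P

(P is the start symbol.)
Yes, the grammar is LR(0)

A grammar is LR(0) if no state in the canonical LR(0) collection has:
  - both a shift item (dot before a terminal) and a complete item (shift-reduce conflict), or
  - two or more complete items (reduce-reduce conflict; the accept item [P' → P .] counts as a complete item here).

Augment with P' → P and build the canonical LR(0) collection (I0 = CLOSURE({[P' → . P]}), then GOTO on every symbol after a dot until no new states appear). It has 14 states:
  I0: { [P → . a F f], [P → . num ) P], [P → . num f )], [P' → . P] }  — shift
  I1: { [P' → P .] }  — accept
  I2: { [F → . ) num], [F → . a F], [P → a . F f] }  — shift
  I3: { [P → num . ) P], [P → num . f )] }  — shift
  I4: { [P → . a F f], [P → . num ) P], [P → . num f )], [P → num ) . P] }  — shift
  I5: { [P → num f . )] }  — shift
  I6: { [P → num f ) .] }  — reduce
  I7: { [P → num ) P .] }  — reduce
  I8: { [F → ) . num] }  — shift
  I9: { [P → a F . f] }  — shift
  I10: { [F → . ) num], [F → . a F], [F → a . F] }  — shift
  I11: { [F → a F .] }  — reduce
  I12: { [P → a F f .] }  — reduce
  I13: { [F → ) num .] }  — reduce

Every state is either a pure shift/goto state or contains exactly one complete item and nothing to shift — no conflicts. The grammar is LR(0).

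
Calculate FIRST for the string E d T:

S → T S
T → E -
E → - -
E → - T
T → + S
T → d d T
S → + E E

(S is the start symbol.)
FIRST sets of the non-terminals involved (from the grammar, by fixed-point iteration):
  FIRST(E) = { '-' }

To compute FIRST(E d T), process the symbols left to right:
Symbol E is a non-terminal. Add FIRST(E) \ {ε} = { '-' }
E is not nullable (ε ∉ FIRST(E)), so stop here.
FIRST(E d T) = { '-' }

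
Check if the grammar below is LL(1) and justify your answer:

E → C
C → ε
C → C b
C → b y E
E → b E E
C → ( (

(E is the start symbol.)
A grammar is LL(1) if for each non-terminal N with multiple productions, the predict sets of those productions are pairwise disjoint, where PREDICT(N → α) = (FIRST(α) \ {ε}) ∪ (FOLLOW(N) if α ⇒* ε).

Relevant sets:
  FIRST(C) = { '(', 'b', ε }
  FOLLOW(E) = { $, '(', 'b' }
  FOLLOW(C) = { $, '(', 'b' }

For E:
  PREDICT(E → C) = { $, '(', 'b' }
  PREDICT(E → b E E) = { 'b' }
For C:
  PREDICT(C → ε) = { $, '(', 'b' }
  PREDICT(C → C b) = { '(', 'b' }
  PREDICT(C → b y E) = { 'b' }
  PREDICT(C → '(' '(') = { '(' }

Conflict found: Predict set conflict for E: { 'b' }
The grammar is NOT LL(1).

Answer: No. Predict set conflict for E: { 'b' }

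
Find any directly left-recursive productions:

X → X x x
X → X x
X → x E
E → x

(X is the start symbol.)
X → X x x: LEFT RECURSIVE (starts with X)
X → X x: LEFT RECURSIVE (starts with X)
X → x E: starts with x
E → x: starts with x

The grammar has direct left recursion on: X.

Answer: Yes, X is left-recursive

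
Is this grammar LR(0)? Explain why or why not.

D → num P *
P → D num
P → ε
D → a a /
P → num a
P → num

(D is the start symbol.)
Augment with D' → D and build the canonical LR(0) collection (I0 = CLOSURE({[D' → . D]}), then GOTO on every symbol after a dot until no new states appear). It has 12 states:
  I0: { [D → . a a /], [D → . num P *], [D' → . D] }  — shift
  I1: { [D' → D .] }  — accept
  I2: { [D → a . a /] }  — shift
  I3: { [D → . a a /], [D → . num P *], [D → num . P *], [P → . D num], [P → . num a], [P → . num], [P → .] }  — shift, reduce
  I4: { [P → D . num] }  — shift
  I5: { [D → num P . *] }  — shift
  I6: { [D → . a a /], [D → . num P *], [D → num . P *], [P → . D num], [P → . num a], [P → . num], [P → .], [P → num . a], [P → num .] }  — shift, 2 reduces
  I7: { [D → a . a /], [P → num a .] }  — shift, reduce
  I8: { [D → a a . /] }  — shift
  I9: { [D → a a / .] }  — reduce
  I10: { [D → num P * .] }  — reduce
  I11: { [P → D num .] }  — reduce

Conflict in state I3:
  Shift-reduce conflict between [P → .] and [D → . a a /]
So the grammar is NOT LR(0).

Answer: No. Shift-reduce conflict between [P → .] and [D → . a a /]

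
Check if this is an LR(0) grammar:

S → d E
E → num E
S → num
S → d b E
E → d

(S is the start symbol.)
A grammar is LR(0) if no state in the canonical LR(0) collection has:
  - both a shift item (dot before a terminal) and a complete item (shift-reduce conflict), or
  - two or more complete items (reduce-reduce conflict; the accept item [S' → S .] counts as a complete item here).

Augment with S' → S and build the canonical LR(0) collection (I0 = CLOSURE({[S' → . S]}), then GOTO on every symbol after a dot until no new states appear). It has 10 states:
  I0: { [S → . d E], [S → . d b E], [S → . num], [S' → . S] }  — shift
  I1: { [S' → S .] }  — accept
  I2: { [E → . d], [E → . num E], [S → d . E], [S → d . b E] }  — shift
  I3: { [S → num .] }  — reduce
  I4: { [S → d E .] }  — reduce
  I5: { [E → . d], [E → . num E], [S → d b . E] }  — shift
  I6: { [E → d .] }  — reduce
  I7: { [E → . d], [E → . num E], [E → num . E] }  — shift
  I8: { [E → num E .] }  — reduce
  I9: { [S → d b E .] }  — reduce

Every state is either a pure shift/goto state or contains exactly one complete item and nothing to shift — no conflicts. The grammar is LR(0).

Answer: Yes, the grammar is LR(0)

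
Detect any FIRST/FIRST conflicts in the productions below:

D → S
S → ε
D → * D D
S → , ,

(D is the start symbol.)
No FIRST/FIRST conflicts.

A FIRST/FIRST conflict occurs when two productions N → α and N → β for the same non-terminal have FIRST(α) ∩ FIRST(β) ≠ ∅ (with ε ∈ FIRST of a nullable right-hand side, so two nullable alternatives also conflict).

FIRST sets of the non-terminals at (or reachable through a nullable prefix from) the front of some alternative:
  FIRST(S) = { ',', ε }

Productions for D:
  D → S: FIRST = { ',', ε }
  D → * D D: FIRST = { '*' }
Productions for S:
  S → ε: FIRST = { ε }
  S → , ,: FIRST = { ',' }

All alternatives of each non-terminal have pairwise disjoint FIRST sets.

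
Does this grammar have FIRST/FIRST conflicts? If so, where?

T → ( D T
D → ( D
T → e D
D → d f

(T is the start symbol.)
Productions for T:
  T → ( D T: FIRST = { '(' }
  T → e D: FIRST = { 'e' }
Productions for D:
  D → ( D: FIRST = { '(' }
  D → d f: FIRST = { 'd' }

All alternatives of each non-terminal have pairwise disjoint FIRST sets.

Answer: No FIRST/FIRST conflicts.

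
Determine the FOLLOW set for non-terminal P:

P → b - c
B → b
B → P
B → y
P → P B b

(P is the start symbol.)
P is the start symbol, so $ ∈ FOLLOW(P).
In B → P: P is at the end, add FOLLOW(B)
In P → P B b: P is followed by B b, add FIRST(B b) \ {ε} = { 'b', 'y' }

The FOLLOW sets referred to above (computed the same way, to a fixed point):
  FOLLOW(B) = { 'b' }

Taking the union: FOLLOW(P) = { $, 'b', 'y' }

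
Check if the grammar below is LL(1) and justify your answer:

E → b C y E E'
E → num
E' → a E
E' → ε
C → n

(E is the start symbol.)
No. Predict set conflict for E': { 'a' }

A grammar is LL(1) if for each non-terminal N with multiple productions, the predict sets of those productions are pairwise disjoint, where PREDICT(N → α) = (FIRST(α) \ {ε}) ∪ (FOLLOW(N) if α ⇒* ε).

Relevant sets:
  FOLLOW(E') = { $, 'a' }

For E:
  PREDICT(E → b C y E E') = { 'b' }
  PREDICT(E → num) = { 'num' }
For E':
  PREDICT(E' → a E) = { 'a' }
  PREDICT(E' → ε) = { $, 'a' }
C has a single production, so nothing to check there.

Conflict found: Predict set conflict for E': { 'a' }
The grammar is NOT LL(1).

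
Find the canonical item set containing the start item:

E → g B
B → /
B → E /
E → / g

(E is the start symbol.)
First, augment the grammar with E' → E
I₀ = CLOSURE({ [E' → . E] }):
  [E' → . E] has the dot before E: add [E → . g B], [E → . / g]
No further items can be added.

I₀ = { [E → . / g], [E → . g B], [E' → . E] }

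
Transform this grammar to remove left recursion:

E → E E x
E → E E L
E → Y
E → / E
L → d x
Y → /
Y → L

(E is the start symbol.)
E → Y E'
E → / E E'
E' → E x E'
E' → E L E'
E' → ε
L → d x
Y → /
Y → L

E is directly left-recursive. The standard transformation for
  A → A α₁ | ... | A α_m | β₁ | ... | β_n
is
  A  → β₁ A' | ... | β_n A'
  A' → α₁ A' | ... | α_m A' | ε

E → Y becomes E → Y E'
E → / E becomes E → / E E'
E → E E x becomes E' → E x E'
E → E E L becomes E' → E L E'
Add E' → ε

Productions for other non-terminals are unchanged:
  L → d x
  Y → /
  Y → L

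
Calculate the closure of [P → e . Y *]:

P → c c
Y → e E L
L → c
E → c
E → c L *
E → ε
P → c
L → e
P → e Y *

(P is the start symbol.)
{ [P → e . Y *], [Y → . e E L] }

Start with: [P → e . Y *]
  [P → e . Y *] has the dot before Y: add [Y → . e E L]
No further items can be added.

CLOSURE = { [P → e . Y *], [Y → . e E L] }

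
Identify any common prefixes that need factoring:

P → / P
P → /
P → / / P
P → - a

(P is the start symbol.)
Left-factoring is needed when two productions for the same non-terminal
share a common prefix on the right-hand side.

Productions for P:
  P → / P
  P → /
  P → / / P
  P → - a

Found common prefix '/' in productions for P

Answer: Yes, P has productions with common prefix '/'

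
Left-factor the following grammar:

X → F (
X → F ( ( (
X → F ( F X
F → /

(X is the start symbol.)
Left-factoring transforms A → αβ₁ | αβ₂ into A → αA' and A' → β₁ | β₂
(α is the longest common prefix among the alternatives). Repeat until
no nonterminal has two alternatives with a common prefix.

Round 1: X has alternatives sharing prefix 'F ('. Introduce X': X → F ( X'
  Add: X' → ε
  Add: X' → ( (
  Add: X' → F X

No remaining common prefixes — done.

Resulting grammar:
X → F ( X'
X' → ε
X' → ( (
X' → F X
F → /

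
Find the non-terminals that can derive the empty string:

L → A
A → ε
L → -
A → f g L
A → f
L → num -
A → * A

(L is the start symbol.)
ε-productions: A → ε
So A is immediately nullable.
L → A: every symbol on the right is nullable, so L is nullable too.
Every non-terminal is now nullable.
Nullable = { 'A', 'L' }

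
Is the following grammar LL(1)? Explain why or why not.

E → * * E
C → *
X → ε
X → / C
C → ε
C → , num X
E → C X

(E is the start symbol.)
Relevant sets:
  FIRST(C) = { '*', ',', ε }
  FIRST(X) = { '/', ε }
  FOLLOW(E) = { $ }
  FOLLOW(C) = { $, '/' }
  FOLLOW(X) = { $, '/' }

For E:
  PREDICT(E → '*' '*' E) = { '*' }
  PREDICT(E → C X) = { $, '*', ',', '/' }
For C:
  PREDICT(C → '*') = { '*' }
  PREDICT(C → ε) = { $, '/' }
  PREDICT(C → ',' num X) = { ',' }
For X:
  PREDICT(X → ε) = { $, '/' }
  PREDICT(X → '/' C) = { '/' }

Conflict found: Predict set conflict for E: { '*' }
The grammar is NOT LL(1).

Answer: No. Predict set conflict for E: { '*' }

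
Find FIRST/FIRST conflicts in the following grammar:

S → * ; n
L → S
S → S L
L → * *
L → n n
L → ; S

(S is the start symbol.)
A FIRST/FIRST conflict occurs when two productions N → α and N → β for the same non-terminal have FIRST(α) ∩ FIRST(β) ≠ ∅ (with ε ∈ FIRST of a nullable right-hand side, so two nullable alternatives also conflict).

FIRST sets of the non-terminals at (or reachable through a nullable prefix from) the front of some alternative:
  FIRST(S) = { '*' }

Productions for S:
  S → * ; n: FIRST = { '*' }
  S → S L: FIRST = { '*' }
Productions for L:
  L → S: FIRST = { '*' }
  L → * *: FIRST = { '*' }
  L → n n: FIRST = { 'n' }
  L → ; S: FIRST = { ';' }

Conflict for S: S → * ; n and S → S L
  Overlap: { '*' }
Conflict for L: L → S and L → * *
  Overlap: { '*' }

Answer: Yes. S → '*' ';' n / S → S L on { '*' }; L → S / L → '*' '*' on { '*' }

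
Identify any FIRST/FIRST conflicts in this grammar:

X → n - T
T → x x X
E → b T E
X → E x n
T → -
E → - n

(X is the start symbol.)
No FIRST/FIRST conflicts.

A FIRST/FIRST conflict occurs when two productions N → α and N → β for the same non-terminal have FIRST(α) ∩ FIRST(β) ≠ ∅ (with ε ∈ FIRST of a nullable right-hand side, so two nullable alternatives also conflict).

FIRST sets of the non-terminals at (or reachable through a nullable prefix from) the front of some alternative:
  FIRST(E) = { '-', 'b' }

Productions for X:
  X → n - T: FIRST = { 'n' }
  X → E x n: FIRST = { '-', 'b' }
Productions for T:
  T → x x X: FIRST = { 'x' }
  T → -: FIRST = { '-' }
Productions for E:
  E → b T E: FIRST = { 'b' }
  E → - n: FIRST = { '-' }

All alternatives of each non-terminal have pairwise disjoint FIRST sets.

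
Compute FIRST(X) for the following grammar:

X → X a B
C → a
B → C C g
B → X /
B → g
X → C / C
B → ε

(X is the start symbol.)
{ 'a' }

To compute FIRST(X), examine every production with X on the left-hand side, reading each right-hand side left to right until a non-nullable symbol is reached.

FIRST sets of the other non-terminals involved (by the same procedure, iterated to a fixed point):
  FIRST(C) = { 'a' }

From X → X a B:
  - X is the symbol being defined: contributes nothing new
    X is not nullable, so stop
From X → C / C:
  - C is a non-terminal: add FIRST(C) \ {ε} = { 'a' }
    C is not nullable, so stop

Collecting: FIRST(X) = { 'a' }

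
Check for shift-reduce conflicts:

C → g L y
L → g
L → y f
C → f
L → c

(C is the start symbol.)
No shift-reduce conflicts

A shift-reduce conflict occurs when an LR(0) state has both:
  - a complete (reduce) item [A → α .] (dot at the end), and
  - a shift item [B → β . c γ] (dot before a terminal).

Augment with C' → C and build the canonical LR(0) collection (I0 = CLOSURE({[C' → . C]}), then GOTO on every symbol after a dot until no new states appear). It has 10 states:
  I0: { [C → . f], [C → . g L y], [C' → . C] }  — shift
  I1: { [C' → C .] }  — accept
  I2: { [C → f .] }  — reduce
  I3: { [C → g . L y], [L → . c], [L → . g], [L → . y f] }  — shift
  I4: { [C → g L . y] }  — shift
  I5: { [L → c .] }  — reduce
  I6: { [L → g .] }  — reduce
  I7: { [L → y . f] }  — shift
  I8: { [L → y f .] }  — reduce
  I9: { [C → g L y .] }  — reduce

No state contains both a complete item and a shift item.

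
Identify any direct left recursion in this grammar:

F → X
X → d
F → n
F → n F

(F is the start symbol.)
No direct left recursion

Direct left recursion occurs when N → N α for some non-terminal N (the right-hand side begins with the left-hand side itself).

F → X: starts with X
X → d: starts with d
F → n: starts with n
F → n F: starts with n

No direct left recursion found.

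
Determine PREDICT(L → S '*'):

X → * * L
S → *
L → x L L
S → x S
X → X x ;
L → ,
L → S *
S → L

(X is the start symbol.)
{ '*', ',', 'x' }

PREDICT(L → S '*') = (FIRST(RHS) \ {ε}) ∪ (FOLLOW(L) if ε ∈ FIRST(RHS), i.e. RHS ⇒* ε)
FIRST(S) = { '*', ',', 'x' }
FIRST(S '*') = { '*', ',', 'x' }
ε ∉ FIRST(S '*'), so FOLLOW(L) is not added.
PREDICT(L → S '*') = { '*', ',', 'x' }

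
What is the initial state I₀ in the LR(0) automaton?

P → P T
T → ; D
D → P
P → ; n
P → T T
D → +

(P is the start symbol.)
First, augment the grammar with P' → P
I₀ = CLOSURE({ [P' → . P] }):
  [P' → . P] has the dot before P: add [P → . P T], [P → . ; n], [P → . T T]
  [P → . T T] has the dot before T: add [T → . ; D]
No further items can be added.

I₀ = { [P → . ; n], [P → . P T], [P → . T T], [P' → . P], [T → . ; D] }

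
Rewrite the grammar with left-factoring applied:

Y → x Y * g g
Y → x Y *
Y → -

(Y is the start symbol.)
Left-factoring transforms A → αβ₁ | αβ₂ into A → αA' and A' → β₁ | β₂
(α is the longest common prefix among the alternatives). Repeat until
no nonterminal has two alternatives with a common prefix.

Round 1: Y has alternatives sharing prefix 'x Y *'. Introduce Y': Y → x Y * Y'
  Add: Y' → g g
  Add: Y' → ε

No remaining common prefixes — done.

Resulting grammar:
Y → x Y * Y'
Y' → g g
Y' → ε
Y → -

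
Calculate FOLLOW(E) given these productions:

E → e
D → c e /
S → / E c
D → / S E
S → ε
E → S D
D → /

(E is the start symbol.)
To compute FOLLOW(E), find every occurrence of E on a right-hand side N → α E β: add FIRST(β) \ {ε}, and if β is empty or nullable also add FOLLOW(N). Iterate to a fixed point.

E is the start symbol, so $ ∈ FOLLOW(E).
In S → / E c: E is followed by c, add FIRST(c) \ {ε} = { 'c' }
In D → / S E: E is at the end, add FOLLOW(D)

The FOLLOW sets referred to above (computed the same way, to a fixed point):
  FOLLOW(D) = { $, 'c' }

Taking the union: FOLLOW(E) = { $, 'c' }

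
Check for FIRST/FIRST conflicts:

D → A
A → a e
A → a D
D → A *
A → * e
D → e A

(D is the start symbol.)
Yes. D → A / D → A '*' on { '*', 'a' }; A → a e / A → a D on { 'a' }

A FIRST/FIRST conflict occurs when two productions N → α and N → β for the same non-terminal have FIRST(α) ∩ FIRST(β) ≠ ∅ (with ε ∈ FIRST of a nullable right-hand side, so two nullable alternatives also conflict).

FIRST sets of the non-terminals at (or reachable through a nullable prefix from) the front of some alternative:
  FIRST(A) = { '*', 'a' }

Productions for D:
  D → A: FIRST = { '*', 'a' }
  D → A *: FIRST = { '*', 'a' }
  D → e A: FIRST = { 'e' }
Productions for A:
  A → a e: FIRST = { 'a' }
  A → a D: FIRST = { 'a' }
  A → * e: FIRST = { '*' }

Conflict for D: D → A and D → A *
  Overlap: { '*', 'a' }
Conflict for A: A → a e and A → a D
  Overlap: { 'a' }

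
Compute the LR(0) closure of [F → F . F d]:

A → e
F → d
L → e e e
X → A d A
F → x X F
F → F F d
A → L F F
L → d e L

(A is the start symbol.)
Start with: [F → F . F d]
  [F → F . F d] has the dot before F: add [F → . d], [F → . x X F], [F → . F F d]
No further items can be added.

CLOSURE = { [F → . F F d], [F → . d], [F → . x X F], [F → F . F d] }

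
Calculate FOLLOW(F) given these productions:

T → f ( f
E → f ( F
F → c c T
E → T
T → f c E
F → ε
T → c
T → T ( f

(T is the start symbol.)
{ $, '(' }

To compute FOLLOW(F), find every occurrence of F on a right-hand side N → α F β: add FIRST(β) \ {ε}, and if β is empty or nullable also add FOLLOW(N). Iterate to a fixed point.

In E → f ( F: F is at the end, add FOLLOW(E)

The FOLLOW sets referred to above (computed the same way, to a fixed point):
  FOLLOW(E) = { $, '(' }

Taking the union: FOLLOW(F) = { $, '(' }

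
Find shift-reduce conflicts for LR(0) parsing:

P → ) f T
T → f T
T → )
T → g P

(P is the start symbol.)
No shift-reduce conflicts

A shift-reduce conflict occurs when an LR(0) state has both:
  - a complete (reduce) item [A → α .] (dot at the end), and
  - a shift item [B → β . c γ] (dot before a terminal).

Augment with P' → P and build the canonical LR(0) collection (I0 = CLOSURE({[P' → . P]}), then GOTO on every symbol after a dot until no new states appear). It has 10 states:
  I0: { [P → . ) f T], [P' → . P] }  — shift
  I1: { [P → ) . f T] }  — shift
  I2: { [P' → P .] }  — accept
  I3: { [P → ) f . T], [T → . )], [T → . f T], [T → . g P] }  — shift
  I4: { [T → ) .] }  — reduce
  I5: { [P → ) f T .] }  — reduce
  I6: { [T → . )], [T → . f T], [T → . g P], [T → f . T] }  — shift
  I7: { [P → . ) f T], [T → g . P] }  — shift
  I8: { [T → g P .] }  — reduce
  I9: { [T → f T .] }  — reduce

No state contains both a complete item and a shift item.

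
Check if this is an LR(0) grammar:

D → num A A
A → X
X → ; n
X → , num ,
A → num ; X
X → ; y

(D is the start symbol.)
Yes, the grammar is LR(0)

A grammar is LR(0) if no state in the canonical LR(0) collection has:
  - both a shift item (dot before a terminal) and a complete item (shift-reduce conflict), or
  - two or more complete items (reduce-reduce conflict; the accept item [D' → D .] counts as a complete item here).

Augment with D' → D and build the canonical LR(0) collection (I0 = CLOSURE({[D' → . D]}), then GOTO on every symbol after a dot until no new states appear). It has 15 states:
  I0: { [D → . num A A], [D' → . D] }  — shift
  I1: { [D' → D .] }  — accept
  I2: { [A → . X], [A → . num ; X], [D → num . A A], [X → . , num ,], [X → . ; n], [X → . ; y] }  — shift
  I3: { [X → , . num ,] }  — shift
  I4: { [X → ; . n], [X → ; . y] }  — shift
  I5: { [A → . X], [A → . num ; X], [D → num A . A], [X → . , num ,], [X → . ; n], [X → . ; y] }  — shift
  I6: { [A → X .] }  — reduce
  I7: { [A → num . ; X] }  — shift
  I8: { [A → num ; . X], [X → . , num ,], [X → . ; n], [X → . ; y] }  — shift
  I9: { [A → num ; X .] }  — reduce
  I10: { [D → num A A .] }  — reduce
  I11: { [X → ; n .] }  — reduce
  I12: { [X → ; y .] }  — reduce
  I13: { [X → , num . ,] }  — shift
  I14: { [X → , num , .] }  — reduce

Every state is either a pure shift/goto state or contains exactly one complete item and nothing to shift — no conflicts. The grammar is LR(0).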